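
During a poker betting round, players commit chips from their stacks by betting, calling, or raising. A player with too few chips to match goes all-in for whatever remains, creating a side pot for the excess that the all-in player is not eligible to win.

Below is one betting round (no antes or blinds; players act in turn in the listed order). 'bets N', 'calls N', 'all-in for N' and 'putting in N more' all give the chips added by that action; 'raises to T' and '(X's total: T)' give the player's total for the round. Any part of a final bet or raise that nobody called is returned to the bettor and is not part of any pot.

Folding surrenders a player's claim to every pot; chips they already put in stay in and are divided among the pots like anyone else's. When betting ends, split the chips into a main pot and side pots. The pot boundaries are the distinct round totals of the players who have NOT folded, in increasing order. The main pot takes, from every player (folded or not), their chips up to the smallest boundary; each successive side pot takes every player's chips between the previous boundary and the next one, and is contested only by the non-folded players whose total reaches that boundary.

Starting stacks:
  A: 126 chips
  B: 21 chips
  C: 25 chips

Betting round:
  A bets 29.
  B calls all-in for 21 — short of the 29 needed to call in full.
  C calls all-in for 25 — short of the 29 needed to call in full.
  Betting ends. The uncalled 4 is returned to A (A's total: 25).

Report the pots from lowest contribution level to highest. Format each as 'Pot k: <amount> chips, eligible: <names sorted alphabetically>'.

Pot 1: 63 chips, eligible: A, B, C
Pot 2: 8 chips, eligible: A, C

Derivation:
Contributions (after 4 returned to A): A=25, B=21, C=25
Pot levels (distinct totals of non-folded players): 21, 25
Layer 1-21: 21 each from A, B, C = 21*3 = 63 chips; eligible A, B, C
Layer 22-25: 4 each from A, C = 4*2 = 8 chips; eligible A, C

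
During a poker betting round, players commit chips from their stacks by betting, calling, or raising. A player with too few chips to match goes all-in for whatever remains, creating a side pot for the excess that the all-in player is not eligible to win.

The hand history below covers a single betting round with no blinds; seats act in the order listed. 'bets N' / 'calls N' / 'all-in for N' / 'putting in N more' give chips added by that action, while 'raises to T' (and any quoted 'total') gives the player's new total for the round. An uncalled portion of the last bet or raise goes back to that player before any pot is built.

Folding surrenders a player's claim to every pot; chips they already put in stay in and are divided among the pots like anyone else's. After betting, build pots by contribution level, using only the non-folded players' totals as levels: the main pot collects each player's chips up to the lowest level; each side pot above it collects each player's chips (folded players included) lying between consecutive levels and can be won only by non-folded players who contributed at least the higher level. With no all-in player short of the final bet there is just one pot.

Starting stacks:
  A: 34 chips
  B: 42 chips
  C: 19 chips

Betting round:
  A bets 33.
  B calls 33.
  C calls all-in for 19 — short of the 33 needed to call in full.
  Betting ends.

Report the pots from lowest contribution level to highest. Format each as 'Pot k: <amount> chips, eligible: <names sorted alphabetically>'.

Pot 1: 57 chips, eligible: A, B, C
Pot 2: 28 chips, eligible: A, B

Derivation:
Contributions: A=33, B=33, C=19
Pot levels (distinct totals of non-folded players): 19, 33
Layer 1-19: 19 each from A, B, C = 19*3 = 57 chips; eligible A, B, C
Layer 20-33: 14 each from A, B = 14*2 = 28 chips; eligible A, B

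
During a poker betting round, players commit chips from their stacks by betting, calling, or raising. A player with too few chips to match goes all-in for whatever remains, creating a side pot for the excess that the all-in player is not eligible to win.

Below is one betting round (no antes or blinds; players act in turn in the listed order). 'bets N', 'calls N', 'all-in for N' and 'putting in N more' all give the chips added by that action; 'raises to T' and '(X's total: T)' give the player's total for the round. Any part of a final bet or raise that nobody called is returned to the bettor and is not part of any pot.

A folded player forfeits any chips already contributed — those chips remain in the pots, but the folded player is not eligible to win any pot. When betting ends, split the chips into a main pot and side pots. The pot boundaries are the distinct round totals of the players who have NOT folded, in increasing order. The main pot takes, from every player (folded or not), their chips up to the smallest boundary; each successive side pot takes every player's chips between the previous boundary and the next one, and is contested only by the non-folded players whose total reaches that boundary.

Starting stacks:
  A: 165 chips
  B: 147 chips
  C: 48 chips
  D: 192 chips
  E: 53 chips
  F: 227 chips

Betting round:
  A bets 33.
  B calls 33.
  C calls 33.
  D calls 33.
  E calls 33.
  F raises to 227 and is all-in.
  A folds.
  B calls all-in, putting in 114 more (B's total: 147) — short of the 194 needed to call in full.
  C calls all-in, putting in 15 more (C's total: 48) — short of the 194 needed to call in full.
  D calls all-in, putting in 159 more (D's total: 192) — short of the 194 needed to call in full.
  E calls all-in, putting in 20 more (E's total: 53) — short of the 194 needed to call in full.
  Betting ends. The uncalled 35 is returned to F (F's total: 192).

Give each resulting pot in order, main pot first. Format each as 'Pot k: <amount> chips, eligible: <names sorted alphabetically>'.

Contributions (after 35 returned to F): A=33, B=147, C=48, D=192, E=53, F=192
Folded: A
Pot levels (distinct totals of non-folded players): 48, 53, 147, 192
Layer 1-48: A 33 + B 48 + C 48 + D 48 + E 48 + F 48 = 273 chips; eligible B, C, D, E, F
Layer 49-53: 5 each from B, D, E, F = 5*4 = 20 chips; eligible B, D, E, F
Layer 54-147: 94 each from B, D, F = 94*3 = 282 chips; eligible B, D, F
Layer 148-192: 45 each from D, F = 45*2 = 90 chips; eligible D, F

Pot 1: 273 chips, eligible: B, C, D, E, F
Pot 2: 20 chips, eligible: B, D, E, F
Pot 3: 282 chips, eligible: B, D, F
Pot 4: 90 chips, eligible: D, F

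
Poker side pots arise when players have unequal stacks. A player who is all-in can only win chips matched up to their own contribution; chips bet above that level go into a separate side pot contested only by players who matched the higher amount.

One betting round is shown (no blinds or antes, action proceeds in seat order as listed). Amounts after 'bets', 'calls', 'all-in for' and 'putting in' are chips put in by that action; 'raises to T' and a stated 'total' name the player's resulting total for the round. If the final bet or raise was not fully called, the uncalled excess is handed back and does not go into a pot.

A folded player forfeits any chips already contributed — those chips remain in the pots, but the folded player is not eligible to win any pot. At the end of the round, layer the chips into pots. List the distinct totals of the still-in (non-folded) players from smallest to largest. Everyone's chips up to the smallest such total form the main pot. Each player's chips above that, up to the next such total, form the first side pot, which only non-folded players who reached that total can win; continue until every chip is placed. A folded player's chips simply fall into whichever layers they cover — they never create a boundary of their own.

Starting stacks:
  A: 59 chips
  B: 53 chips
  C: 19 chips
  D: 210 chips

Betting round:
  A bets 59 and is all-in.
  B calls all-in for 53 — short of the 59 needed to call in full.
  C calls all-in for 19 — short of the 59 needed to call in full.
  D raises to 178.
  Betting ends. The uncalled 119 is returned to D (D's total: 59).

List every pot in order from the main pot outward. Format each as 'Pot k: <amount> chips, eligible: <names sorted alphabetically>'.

Contributions (after 119 returned to D): A=59, B=53, C=19, D=59
Pot levels (distinct totals of non-folded players): 19, 53, 59
Layer 1-19: 19 each from A, B, C, D = 19*4 = 76 chips; eligible A, B, C, D
Layer 20-53: 34 each from A, B, D = 34*3 = 102 chips; eligible A, B, D
Layer 54-59: 6 each from A, D = 6*2 = 12 chips; eligible A, D

Pot 1: 76 chips, eligible: A, B, C, D
Pot 2: 102 chips, eligible: A, B, D
Pot 3: 12 chips, eligible: A, D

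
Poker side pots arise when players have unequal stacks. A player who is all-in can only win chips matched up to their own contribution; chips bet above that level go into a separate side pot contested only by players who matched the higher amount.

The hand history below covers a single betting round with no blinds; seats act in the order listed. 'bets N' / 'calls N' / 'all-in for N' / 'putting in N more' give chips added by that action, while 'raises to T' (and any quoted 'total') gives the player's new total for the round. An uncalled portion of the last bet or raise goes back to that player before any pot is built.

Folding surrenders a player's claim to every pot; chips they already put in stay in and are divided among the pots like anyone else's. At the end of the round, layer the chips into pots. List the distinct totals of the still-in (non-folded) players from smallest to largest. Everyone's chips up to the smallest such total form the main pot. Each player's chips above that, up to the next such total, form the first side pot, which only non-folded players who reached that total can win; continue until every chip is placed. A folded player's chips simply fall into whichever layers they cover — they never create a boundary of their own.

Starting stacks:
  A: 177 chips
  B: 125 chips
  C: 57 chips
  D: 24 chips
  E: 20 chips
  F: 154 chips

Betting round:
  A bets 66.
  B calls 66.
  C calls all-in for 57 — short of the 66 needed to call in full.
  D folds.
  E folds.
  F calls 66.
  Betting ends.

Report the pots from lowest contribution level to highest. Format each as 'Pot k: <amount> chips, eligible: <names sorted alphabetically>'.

Pot 1: 228 chips, eligible: A, B, C, F
Pot 2: 27 chips, eligible: A, B, F

Derivation:
Contributions: A=66, B=66, C=57, F=66
Folded: D, E
Pot levels (distinct totals of non-folded players): 57, 66
Layer 1-57: 57 each from A, B, C, F = 57*4 = 228 chips; eligible A, B, C, F
Layer 58-66: 9 each from A, B, F = 9*3 = 27 chips; eligible A, B, F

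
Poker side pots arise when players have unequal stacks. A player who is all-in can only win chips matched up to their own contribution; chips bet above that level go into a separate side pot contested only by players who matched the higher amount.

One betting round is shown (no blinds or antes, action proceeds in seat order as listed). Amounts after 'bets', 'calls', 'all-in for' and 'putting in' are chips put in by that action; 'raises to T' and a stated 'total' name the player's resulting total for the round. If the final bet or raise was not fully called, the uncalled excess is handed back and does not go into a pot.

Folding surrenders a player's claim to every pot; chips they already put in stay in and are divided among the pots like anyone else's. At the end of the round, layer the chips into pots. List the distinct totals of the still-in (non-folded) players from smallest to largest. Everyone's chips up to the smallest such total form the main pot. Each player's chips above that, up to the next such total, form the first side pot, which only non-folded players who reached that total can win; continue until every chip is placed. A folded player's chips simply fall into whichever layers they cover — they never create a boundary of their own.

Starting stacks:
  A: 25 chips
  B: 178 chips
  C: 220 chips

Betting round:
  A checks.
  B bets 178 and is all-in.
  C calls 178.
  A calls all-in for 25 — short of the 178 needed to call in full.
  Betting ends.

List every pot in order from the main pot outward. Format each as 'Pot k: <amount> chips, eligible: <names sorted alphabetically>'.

Contributions: A=25, B=178, C=178
Pot levels (distinct totals of non-folded players): 25, 178
Layer 1-25: 25 each from A, B, C = 25*3 = 75 chips; eligible A, B, C
Layer 26-178: 153 each from B, C = 153*2 = 306 chips; eligible B, C

Pot 1: 75 chips, eligible: A, B, C
Pot 2: 306 chips, eligible: B, C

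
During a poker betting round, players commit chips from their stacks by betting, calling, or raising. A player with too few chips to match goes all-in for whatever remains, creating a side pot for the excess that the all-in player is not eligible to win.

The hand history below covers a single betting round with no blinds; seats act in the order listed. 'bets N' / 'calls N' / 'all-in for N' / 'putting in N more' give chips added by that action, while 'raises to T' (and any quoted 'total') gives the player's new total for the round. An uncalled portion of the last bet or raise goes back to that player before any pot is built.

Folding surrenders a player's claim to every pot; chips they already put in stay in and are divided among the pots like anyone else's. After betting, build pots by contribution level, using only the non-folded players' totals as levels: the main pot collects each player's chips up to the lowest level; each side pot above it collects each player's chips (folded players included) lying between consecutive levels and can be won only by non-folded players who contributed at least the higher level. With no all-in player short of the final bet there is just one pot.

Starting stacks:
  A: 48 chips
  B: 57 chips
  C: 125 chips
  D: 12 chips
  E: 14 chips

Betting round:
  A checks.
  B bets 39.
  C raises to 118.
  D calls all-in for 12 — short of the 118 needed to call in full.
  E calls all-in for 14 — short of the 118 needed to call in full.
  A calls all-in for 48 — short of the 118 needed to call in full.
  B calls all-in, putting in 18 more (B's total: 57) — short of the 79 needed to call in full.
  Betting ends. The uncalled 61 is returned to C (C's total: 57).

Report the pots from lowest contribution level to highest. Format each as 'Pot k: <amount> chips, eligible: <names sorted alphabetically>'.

Pot 1: 60 chips, eligible: A, B, C, D, E
Pot 2: 8 chips, eligible: A, B, C, E
Pot 3: 102 chips, eligible: A, B, C
Pot 4: 18 chips, eligible: B, C

Derivation:
Contributions (after 61 returned to C): A=48, B=57, C=57, D=12, E=14
Pot levels (distinct totals of non-folded players): 12, 14, 48, 57
Layer 1-12: 12 each from A, B, C, D, E = 12*5 = 60 chips; eligible A, B, C, D, E
Layer 13-14: 2 each from A, B, C, E = 2*4 = 8 chips; eligible A, B, C, E
Layer 15-48: 34 each from A, B, C = 34*3 = 102 chips; eligible A, B, C
Layer 49-57: 9 each from B, C = 9*2 = 18 chips; eligible B, C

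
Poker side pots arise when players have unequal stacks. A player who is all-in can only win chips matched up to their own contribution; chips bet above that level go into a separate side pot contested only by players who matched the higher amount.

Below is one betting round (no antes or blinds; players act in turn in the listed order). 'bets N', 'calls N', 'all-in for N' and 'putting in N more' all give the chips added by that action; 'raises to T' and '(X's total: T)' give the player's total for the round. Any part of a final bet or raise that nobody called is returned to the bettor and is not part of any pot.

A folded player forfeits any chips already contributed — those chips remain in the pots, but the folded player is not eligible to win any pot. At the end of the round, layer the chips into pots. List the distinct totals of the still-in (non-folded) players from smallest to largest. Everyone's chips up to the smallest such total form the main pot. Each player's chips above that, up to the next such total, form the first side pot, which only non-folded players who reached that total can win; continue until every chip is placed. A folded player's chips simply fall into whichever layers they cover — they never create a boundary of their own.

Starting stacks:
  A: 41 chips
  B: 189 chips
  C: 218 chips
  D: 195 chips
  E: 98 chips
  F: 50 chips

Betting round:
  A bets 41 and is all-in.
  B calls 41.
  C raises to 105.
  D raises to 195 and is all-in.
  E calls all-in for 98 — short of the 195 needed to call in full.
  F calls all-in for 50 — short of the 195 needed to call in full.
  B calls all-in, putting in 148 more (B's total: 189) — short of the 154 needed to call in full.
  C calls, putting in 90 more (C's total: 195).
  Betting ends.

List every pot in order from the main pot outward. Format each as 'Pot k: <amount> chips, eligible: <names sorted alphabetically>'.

Pot 1: 246 chips, eligible: A, B, C, D, E, F
Pot 2: 45 chips, eligible: B, C, D, E, F
Pot 3: 192 chips, eligible: B, C, D, E
Pot 4: 273 chips, eligible: B, C, D
Pot 5: 12 chips, eligible: C, D

Derivation:
Contributions: A=41, B=189, C=195, D=195, E=98, F=50
Pot levels (distinct totals of non-folded players): 41, 50, 98, 189, 195
Layer 1-41: 41 each from A, B, C, D, E, F = 41*6 = 246 chips; eligible A, B, C, D, E, F
Layer 42-50: 9 each from B, C, D, E, F = 9*5 = 45 chips; eligible B, C, D, E, F
Layer 51-98: 48 each from B, C, D, E = 48*4 = 192 chips; eligible B, C, D, E
Layer 99-189: 91 each from B, C, D = 91*3 = 273 chips; eligible B, C, D
Layer 190-195: 6 each from C, D = 6*2 = 12 chips; eligible C, D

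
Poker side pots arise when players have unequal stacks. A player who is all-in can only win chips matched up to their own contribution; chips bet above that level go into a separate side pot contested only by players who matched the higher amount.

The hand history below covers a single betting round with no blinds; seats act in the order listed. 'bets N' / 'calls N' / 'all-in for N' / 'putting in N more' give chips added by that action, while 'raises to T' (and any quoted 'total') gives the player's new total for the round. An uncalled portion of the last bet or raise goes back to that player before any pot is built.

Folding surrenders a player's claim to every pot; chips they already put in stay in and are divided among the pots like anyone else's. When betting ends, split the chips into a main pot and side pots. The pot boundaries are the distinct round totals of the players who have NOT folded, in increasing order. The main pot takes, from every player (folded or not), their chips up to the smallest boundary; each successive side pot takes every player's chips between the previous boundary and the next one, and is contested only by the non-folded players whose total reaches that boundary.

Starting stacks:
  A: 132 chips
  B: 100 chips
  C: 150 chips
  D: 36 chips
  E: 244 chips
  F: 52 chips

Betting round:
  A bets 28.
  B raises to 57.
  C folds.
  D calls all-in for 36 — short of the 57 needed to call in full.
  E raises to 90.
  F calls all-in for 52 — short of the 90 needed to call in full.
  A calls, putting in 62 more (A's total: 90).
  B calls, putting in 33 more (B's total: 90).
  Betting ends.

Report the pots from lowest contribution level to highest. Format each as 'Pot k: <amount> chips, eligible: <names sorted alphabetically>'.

Pot 1: 180 chips, eligible: A, B, D, E, F
Pot 2: 64 chips, eligible: A, B, E, F
Pot 3: 114 chips, eligible: A, B, E

Derivation:
Contributions: A=90, B=90, D=36, E=90, F=52
Folded: C
Pot levels (distinct totals of non-folded players): 36, 52, 90
Layer 1-36: 36 each from A, B, D, E, F = 36*5 = 180 chips; eligible A, B, D, E, F
Layer 37-52: 16 each from A, B, E, F = 16*4 = 64 chips; eligible A, B, E, F
Layer 53-90: 38 each from A, B, E = 38*3 = 114 chips; eligible A, B, E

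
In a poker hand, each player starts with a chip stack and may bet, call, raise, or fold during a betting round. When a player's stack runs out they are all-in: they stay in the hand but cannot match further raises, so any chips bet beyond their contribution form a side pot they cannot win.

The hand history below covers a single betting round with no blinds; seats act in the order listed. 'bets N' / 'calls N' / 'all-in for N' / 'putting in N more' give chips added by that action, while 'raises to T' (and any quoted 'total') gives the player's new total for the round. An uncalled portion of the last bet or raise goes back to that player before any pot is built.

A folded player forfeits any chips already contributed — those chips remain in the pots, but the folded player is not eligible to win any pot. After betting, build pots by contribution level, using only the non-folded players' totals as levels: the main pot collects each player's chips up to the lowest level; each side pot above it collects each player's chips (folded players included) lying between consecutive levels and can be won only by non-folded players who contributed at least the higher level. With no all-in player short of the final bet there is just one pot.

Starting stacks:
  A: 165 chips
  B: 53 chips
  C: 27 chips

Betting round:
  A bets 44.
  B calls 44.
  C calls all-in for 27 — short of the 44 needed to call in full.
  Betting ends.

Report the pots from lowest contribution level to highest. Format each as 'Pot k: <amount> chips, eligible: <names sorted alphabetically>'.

Pot 1: 81 chips, eligible: A, B, C
Pot 2: 34 chips, eligible: A, B

Derivation:
Contributions: A=44, B=44, C=27
Pot levels (distinct totals of non-folded players): 27, 44
Layer 1-27: 27 each from A, B, C = 27*3 = 81 chips; eligible A, B, C
Layer 28-44: 17 each from A, B = 17*2 = 34 chips; eligible A, B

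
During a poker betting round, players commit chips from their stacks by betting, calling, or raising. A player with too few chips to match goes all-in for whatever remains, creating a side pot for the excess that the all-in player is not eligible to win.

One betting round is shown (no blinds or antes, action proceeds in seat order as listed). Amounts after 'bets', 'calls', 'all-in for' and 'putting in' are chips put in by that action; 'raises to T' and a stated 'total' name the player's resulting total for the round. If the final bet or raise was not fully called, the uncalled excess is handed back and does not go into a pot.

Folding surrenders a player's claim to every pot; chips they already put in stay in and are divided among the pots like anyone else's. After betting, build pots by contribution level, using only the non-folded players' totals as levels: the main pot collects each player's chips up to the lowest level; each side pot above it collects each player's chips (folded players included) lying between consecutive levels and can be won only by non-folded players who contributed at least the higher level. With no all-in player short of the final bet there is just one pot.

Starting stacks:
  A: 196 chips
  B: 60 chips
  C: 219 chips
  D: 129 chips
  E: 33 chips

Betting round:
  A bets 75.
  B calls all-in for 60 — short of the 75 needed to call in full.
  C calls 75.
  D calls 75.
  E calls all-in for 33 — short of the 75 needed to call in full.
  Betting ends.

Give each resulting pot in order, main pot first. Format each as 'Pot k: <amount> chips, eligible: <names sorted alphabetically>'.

Contributions: A=75, B=60, C=75, D=75, E=33
Pot levels (distinct totals of non-folded players): 33, 60, 75
Layer 1-33: 33 each from A, B, C, D, E = 33*5 = 165 chips; eligible A, B, C, D, E
Layer 34-60: 27 each from A, B, C, D = 27*4 = 108 chips; eligible A, B, C, D
Layer 61-75: 15 each from A, C, D = 15*3 = 45 chips; eligible A, C, D

Pot 1: 165 chips, eligible: A, B, C, D, E
Pot 2: 108 chips, eligible: A, B, C, D
Pot 3: 45 chips, eligible: A, C, D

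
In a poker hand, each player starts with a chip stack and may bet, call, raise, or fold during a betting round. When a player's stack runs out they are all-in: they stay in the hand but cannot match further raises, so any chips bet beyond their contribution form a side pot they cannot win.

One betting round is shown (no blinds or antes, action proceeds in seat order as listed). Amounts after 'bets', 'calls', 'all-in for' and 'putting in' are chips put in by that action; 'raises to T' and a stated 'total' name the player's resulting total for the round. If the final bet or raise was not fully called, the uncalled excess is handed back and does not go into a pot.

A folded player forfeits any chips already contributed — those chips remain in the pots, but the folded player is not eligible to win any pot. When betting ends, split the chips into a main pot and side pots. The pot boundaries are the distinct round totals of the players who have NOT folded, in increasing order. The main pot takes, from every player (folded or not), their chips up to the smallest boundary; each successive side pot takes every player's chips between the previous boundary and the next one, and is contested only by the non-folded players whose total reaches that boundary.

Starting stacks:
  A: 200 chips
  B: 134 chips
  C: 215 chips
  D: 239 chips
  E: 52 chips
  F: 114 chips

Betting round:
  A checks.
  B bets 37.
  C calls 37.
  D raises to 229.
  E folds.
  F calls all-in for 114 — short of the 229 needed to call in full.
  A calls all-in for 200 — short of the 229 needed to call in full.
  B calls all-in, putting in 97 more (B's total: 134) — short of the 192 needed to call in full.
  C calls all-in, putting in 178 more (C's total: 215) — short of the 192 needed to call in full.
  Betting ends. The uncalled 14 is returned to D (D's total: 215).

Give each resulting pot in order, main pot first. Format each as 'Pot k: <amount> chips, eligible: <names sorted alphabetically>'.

Pot 1: 570 chips, eligible: A, B, C, D, F
Pot 2: 80 chips, eligible: A, B, C, D
Pot 3: 198 chips, eligible: A, C, D
Pot 4: 30 chips, eligible: C, D

Derivation:
Contributions (after 14 returned to D): A=200, B=134, C=215, D=215, F=114
Folded: E
Pot levels (distinct totals of non-folded players): 114, 134, 200, 215
Layer 1-114: 114 each from A, B, C, D, F = 114*5 = 570 chips; eligible A, B, C, D, F
Layer 115-134: 20 each from A, B, C, D = 20*4 = 80 chips; eligible A, B, C, D
Layer 135-200: 66 each from A, C, D = 66*3 = 198 chips; eligible A, C, D
Layer 201-215: 15 each from C, D = 15*2 = 30 chips; eligible C, D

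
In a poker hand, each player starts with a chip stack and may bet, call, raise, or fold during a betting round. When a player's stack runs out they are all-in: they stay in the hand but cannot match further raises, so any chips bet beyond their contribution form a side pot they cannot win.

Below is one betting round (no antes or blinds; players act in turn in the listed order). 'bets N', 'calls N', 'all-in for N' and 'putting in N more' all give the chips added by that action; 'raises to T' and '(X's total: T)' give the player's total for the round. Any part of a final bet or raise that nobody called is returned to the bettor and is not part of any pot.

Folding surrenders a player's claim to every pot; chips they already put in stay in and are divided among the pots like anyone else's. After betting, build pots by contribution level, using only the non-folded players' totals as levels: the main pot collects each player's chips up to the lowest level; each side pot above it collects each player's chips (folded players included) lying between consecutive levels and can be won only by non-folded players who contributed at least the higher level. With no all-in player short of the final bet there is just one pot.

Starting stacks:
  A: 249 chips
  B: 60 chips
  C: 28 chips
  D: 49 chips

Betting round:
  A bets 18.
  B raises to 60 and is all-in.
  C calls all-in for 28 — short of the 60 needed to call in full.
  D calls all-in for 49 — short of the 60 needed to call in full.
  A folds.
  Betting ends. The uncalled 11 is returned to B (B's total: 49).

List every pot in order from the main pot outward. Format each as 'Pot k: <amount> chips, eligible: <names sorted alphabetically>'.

Pot 1: 102 chips, eligible: B, C, D
Pot 2: 42 chips, eligible: B, D

Derivation:
Contributions (after 11 returned to B): A=18, B=49, C=28, D=49
Folded: A
Pot levels (distinct totals of non-folded players): 28, 49
Layer 1-28: A 18 + B 28 + C 28 + D 28 = 102 chips; eligible B, C, D
Layer 29-49: 21 each from B, D = 21*2 = 42 chips; eligible B, D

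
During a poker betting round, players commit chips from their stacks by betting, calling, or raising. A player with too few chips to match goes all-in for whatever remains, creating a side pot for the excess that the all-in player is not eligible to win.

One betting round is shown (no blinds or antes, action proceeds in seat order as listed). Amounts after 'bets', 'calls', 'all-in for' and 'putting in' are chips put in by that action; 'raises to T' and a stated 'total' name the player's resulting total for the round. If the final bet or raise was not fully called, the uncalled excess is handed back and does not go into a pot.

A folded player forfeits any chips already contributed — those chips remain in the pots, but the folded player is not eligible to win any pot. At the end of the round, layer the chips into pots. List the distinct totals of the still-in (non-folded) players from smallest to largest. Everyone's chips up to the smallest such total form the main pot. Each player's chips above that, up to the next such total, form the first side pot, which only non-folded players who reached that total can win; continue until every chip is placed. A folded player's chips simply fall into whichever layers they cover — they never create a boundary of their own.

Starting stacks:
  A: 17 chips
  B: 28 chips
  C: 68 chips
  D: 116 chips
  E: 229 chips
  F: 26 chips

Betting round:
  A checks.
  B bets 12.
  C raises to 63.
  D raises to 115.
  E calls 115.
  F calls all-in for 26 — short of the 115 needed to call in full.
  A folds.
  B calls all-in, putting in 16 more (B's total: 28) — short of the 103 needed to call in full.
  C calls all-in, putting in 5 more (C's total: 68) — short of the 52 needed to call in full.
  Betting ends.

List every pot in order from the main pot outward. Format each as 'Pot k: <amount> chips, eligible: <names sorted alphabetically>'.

Contributions: B=28, C=68, D=115, E=115, F=26
Folded: A
Pot levels (distinct totals of non-folded players): 26, 28, 68, 115
Layer 1-26: 26 each from B, C, D, E, F = 26*5 = 130 chips; eligible B, C, D, E, F
Layer 27-28: 2 each from B, C, D, E = 2*4 = 8 chips; eligible B, C, D, E
Layer 29-68: 40 each from C, D, E = 40*3 = 120 chips; eligible C, D, E
Layer 69-115: 47 each from D, E = 47*2 = 94 chips; eligible D, E

Pot 1: 130 chips, eligible: B, C, D, E, F
Pot 2: 8 chips, eligible: B, C, D, E
Pot 3: 120 chips, eligible: C, D, E
Pot 4: 94 chips, eligible: D, E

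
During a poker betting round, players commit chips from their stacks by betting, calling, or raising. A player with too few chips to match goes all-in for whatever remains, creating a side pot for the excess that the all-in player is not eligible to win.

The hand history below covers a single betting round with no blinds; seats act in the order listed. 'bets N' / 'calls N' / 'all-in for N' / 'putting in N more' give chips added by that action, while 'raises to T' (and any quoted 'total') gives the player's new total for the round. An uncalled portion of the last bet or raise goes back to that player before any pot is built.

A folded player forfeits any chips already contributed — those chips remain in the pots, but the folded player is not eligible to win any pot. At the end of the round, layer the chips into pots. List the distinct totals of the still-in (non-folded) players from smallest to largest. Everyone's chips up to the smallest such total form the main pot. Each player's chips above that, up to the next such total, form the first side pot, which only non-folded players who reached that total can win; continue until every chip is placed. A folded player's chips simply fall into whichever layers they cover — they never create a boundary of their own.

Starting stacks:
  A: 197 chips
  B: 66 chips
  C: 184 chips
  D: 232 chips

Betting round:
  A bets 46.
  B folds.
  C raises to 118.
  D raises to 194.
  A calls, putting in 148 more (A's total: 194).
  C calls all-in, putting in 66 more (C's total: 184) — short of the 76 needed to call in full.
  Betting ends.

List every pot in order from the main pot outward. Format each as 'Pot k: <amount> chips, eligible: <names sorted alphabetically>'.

Pot 1: 552 chips, eligible: A, C, D
Pot 2: 20 chips, eligible: A, D

Derivation:
Contributions: A=194, C=184, D=194
Folded: B
Pot levels (distinct totals of non-folded players): 184, 194
Layer 1-184: 184 each from A, C, D = 184*3 = 552 chips; eligible A, C, D
Layer 185-194: 10 each from A, D = 10*2 = 20 chips; eligible A, D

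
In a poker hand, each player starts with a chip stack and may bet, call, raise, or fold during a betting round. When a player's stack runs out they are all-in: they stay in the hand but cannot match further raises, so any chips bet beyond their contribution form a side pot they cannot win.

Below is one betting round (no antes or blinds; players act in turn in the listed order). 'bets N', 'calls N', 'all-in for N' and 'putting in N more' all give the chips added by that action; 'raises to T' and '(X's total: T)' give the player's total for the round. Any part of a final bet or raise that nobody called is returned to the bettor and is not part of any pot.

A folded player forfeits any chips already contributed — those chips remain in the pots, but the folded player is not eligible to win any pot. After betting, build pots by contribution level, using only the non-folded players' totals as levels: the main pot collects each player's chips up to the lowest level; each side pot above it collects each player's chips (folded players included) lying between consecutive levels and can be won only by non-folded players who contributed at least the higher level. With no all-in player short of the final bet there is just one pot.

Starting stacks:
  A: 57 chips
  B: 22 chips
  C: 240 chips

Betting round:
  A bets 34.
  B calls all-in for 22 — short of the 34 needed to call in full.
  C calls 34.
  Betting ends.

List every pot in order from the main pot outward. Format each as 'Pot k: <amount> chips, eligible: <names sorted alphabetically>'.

Pot 1: 66 chips, eligible: A, B, C
Pot 2: 24 chips, eligible: A, C

Derivation:
Contributions: A=34, B=22, C=34
Pot levels (distinct totals of non-folded players): 22, 34
Layer 1-22: 22 each from A, B, C = 22*3 = 66 chips; eligible A, B, C
Layer 23-34: 12 each from A, C = 12*2 = 24 chips; eligible A, C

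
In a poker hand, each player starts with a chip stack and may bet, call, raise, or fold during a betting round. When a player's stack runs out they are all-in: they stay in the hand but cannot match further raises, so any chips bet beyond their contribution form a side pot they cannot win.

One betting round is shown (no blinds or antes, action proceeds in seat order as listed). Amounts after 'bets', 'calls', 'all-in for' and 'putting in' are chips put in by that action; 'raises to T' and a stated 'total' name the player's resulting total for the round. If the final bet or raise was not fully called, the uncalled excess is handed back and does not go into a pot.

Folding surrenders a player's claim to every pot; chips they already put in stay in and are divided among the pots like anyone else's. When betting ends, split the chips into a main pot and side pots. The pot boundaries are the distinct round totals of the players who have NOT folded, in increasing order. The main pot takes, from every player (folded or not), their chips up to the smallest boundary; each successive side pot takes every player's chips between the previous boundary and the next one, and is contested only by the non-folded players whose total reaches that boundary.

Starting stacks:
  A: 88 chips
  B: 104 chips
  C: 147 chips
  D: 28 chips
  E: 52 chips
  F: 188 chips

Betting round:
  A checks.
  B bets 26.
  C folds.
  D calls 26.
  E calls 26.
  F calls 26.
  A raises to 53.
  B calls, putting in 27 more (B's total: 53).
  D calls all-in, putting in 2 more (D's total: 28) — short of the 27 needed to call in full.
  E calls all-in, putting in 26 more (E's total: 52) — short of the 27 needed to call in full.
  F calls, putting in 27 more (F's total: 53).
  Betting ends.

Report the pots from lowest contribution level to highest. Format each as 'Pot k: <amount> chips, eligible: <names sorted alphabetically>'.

Contributions: A=53, B=53, D=28, E=52, F=53
Folded: C
Pot levels (distinct totals of non-folded players): 28, 52, 53
Layer 1-28: 28 each from A, B, D, E, F = 28*5 = 140 chips; eligible A, B, D, E, F
Layer 29-52: 24 each from A, B, E, F = 24*4 = 96 chips; eligible A, B, E, F
Layer 53-53: 1 each from A, B, F = 1*3 = 3 chips; eligible A, B, F

Pot 1: 140 chips, eligible: A, B, D, E, F
Pot 2: 96 chips, eligible: A, B, E, F
Pot 3: 3 chips, eligible: A, B, F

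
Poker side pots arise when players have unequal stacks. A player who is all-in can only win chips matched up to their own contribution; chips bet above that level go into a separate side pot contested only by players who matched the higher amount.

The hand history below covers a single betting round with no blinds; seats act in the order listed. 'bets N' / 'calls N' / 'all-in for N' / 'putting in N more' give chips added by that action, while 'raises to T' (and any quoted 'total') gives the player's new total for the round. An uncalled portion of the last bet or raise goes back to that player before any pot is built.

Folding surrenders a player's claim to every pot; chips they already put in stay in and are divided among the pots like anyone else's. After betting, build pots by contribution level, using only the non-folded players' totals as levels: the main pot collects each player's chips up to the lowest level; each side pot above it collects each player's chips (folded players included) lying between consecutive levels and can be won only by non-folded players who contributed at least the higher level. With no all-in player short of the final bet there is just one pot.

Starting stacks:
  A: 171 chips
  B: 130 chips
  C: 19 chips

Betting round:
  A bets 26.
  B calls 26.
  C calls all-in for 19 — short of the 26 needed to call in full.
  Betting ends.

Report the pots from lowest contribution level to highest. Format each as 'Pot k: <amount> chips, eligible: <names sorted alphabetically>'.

Pot 1: 57 chips, eligible: A, B, C
Pot 2: 14 chips, eligible: A, B

Derivation:
Contributions: A=26, B=26, C=19
Pot levels (distinct totals of non-folded players): 19, 26
Layer 1-19: 19 each from A, B, C = 19*3 = 57 chips; eligible A, B, C
Layer 20-26: 7 each from A, B = 7*2 = 14 chips; eligible A, B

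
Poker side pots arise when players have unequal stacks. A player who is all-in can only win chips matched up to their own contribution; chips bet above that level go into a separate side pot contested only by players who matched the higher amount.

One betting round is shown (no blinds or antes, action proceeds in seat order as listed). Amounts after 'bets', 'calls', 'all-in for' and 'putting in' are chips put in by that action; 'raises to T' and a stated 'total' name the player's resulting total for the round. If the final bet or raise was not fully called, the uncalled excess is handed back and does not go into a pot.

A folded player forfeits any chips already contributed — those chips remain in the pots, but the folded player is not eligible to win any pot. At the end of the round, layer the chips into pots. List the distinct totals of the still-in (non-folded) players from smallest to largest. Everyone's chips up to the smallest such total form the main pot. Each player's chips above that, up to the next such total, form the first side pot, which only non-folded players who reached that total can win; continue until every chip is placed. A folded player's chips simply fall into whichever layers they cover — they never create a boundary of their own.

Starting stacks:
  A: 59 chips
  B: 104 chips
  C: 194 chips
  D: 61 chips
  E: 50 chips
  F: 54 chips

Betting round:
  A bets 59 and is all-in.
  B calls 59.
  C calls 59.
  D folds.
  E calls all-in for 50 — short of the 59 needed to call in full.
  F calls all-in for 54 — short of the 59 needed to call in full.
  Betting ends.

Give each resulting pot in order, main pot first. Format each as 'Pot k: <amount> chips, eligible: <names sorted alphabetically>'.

Contributions: A=59, B=59, C=59, E=50, F=54
Folded: D
Pot levels (distinct totals of non-folded players): 50, 54, 59
Layer 1-50: 50 each from A, B, C, E, F = 50*5 = 250 chips; eligible A, B, C, E, F
Layer 51-54: 4 each from A, B, C, F = 4*4 = 16 chips; eligible A, B, C, F
Layer 55-59: 5 each from A, B, C = 5*3 = 15 chips; eligible A, B, C

Pot 1: 250 chips, eligible: A, B, C, E, F
Pot 2: 16 chips, eligible: A, B, C, F
Pot 3: 15 chips, eligible: A, B, C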